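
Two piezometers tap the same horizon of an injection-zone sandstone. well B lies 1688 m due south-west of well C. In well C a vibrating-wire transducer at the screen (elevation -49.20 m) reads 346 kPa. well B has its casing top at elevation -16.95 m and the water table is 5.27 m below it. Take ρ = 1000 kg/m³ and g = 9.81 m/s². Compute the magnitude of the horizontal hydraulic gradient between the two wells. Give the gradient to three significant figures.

i ≈ 0.00491

Pressure head at well C: ψ = P/(ρg) = 346×1000 / (1000 × 9.81) = 35.27 m.
Total head at well C: h = z + ψ = -49.20 + 35.27 = -13.93 m.
Total head at well B: h = -16.95 − 5.27 = -22.22 m.
Head difference: h(well C) − h(well B) = -13.93 − (-22.22) = 8.29 m.
Hydraulic gradient: i = |Δh| / L = 8.29 / 1688 = 0.00491.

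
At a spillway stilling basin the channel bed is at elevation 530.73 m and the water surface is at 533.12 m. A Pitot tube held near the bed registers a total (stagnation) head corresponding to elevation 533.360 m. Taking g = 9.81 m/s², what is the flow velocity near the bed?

Near the bed, under hydrostatic conditions, the piezometric head (z + ψ) equals the free-surface elevation, 533.12 m.
Velocity head = total − piezometric = 533.360 − 533.12 = 0.240 m.
v = √(2g·h_v) = √(2 × 9.81 × 0.240) = 2.17 m/s.

v ≈ 2.17 m/s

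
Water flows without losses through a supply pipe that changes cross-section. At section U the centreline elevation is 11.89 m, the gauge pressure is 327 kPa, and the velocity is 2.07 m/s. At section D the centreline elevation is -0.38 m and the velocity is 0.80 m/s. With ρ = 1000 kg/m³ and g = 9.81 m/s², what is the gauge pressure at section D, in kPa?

P₂ ≈ 449 kPa

Pressure head at U: ψ₁ = P₁/(ρg) = 327×1000 / (1000 × 9.81) = 33.33 m.
Velocity heads: v₁²/2g = 2.07²/19.62 = 0.218 m; v₂²/2g = 0.80²/19.62 = 0.033 m.
Total head H = z₁ + ψ₁ + v₁²/2g = 11.89 + 33.33 + 0.218 = 45.44 m.
ψ₂ = H − z₂ − v₂²/2g = 45.44 − (-0.38) − 0.033 = 45.79 m.
P₂ = ρgψ₂ = 1000 × 9.81 × 45.79 ≈ 449 kPa.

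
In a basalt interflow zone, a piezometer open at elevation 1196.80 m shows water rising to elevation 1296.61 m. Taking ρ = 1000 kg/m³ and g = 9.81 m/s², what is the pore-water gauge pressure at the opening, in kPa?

P ≈ 979 kPa

Pressure head ψ = h − z = 1296.61 − 1196.80 = 99.81 m.
P = ρgψ = 1000 × 9.81 × 99.81 = 979136 Pa ≈ 979 kPa.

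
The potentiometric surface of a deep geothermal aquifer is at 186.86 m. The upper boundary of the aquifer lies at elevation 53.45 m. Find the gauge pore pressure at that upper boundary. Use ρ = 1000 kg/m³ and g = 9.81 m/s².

P ≈ 1310 kPa

Pressure head at the aquifer top: ψ = h − z = 186.86 − 53.45 = 133.41 m.
P = ρgψ = 1000 × 9.81 × 133.41 = 1308752 Pa ≈ 1310 kPa.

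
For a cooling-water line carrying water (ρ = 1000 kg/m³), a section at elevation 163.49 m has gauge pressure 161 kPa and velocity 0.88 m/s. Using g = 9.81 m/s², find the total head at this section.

h ≈ 179.94 m

Pressure head ψ = P/(ρg) = 161×1000 / (1000 × 9.81) = 16.41 m.
Velocity head = v²/(2g) = 0.88² / (2 × 9.81) = 0.039 m.
h = z + ψ + v²/(2g) = 163.49 + 16.41 + 0.039 = 179.94 m.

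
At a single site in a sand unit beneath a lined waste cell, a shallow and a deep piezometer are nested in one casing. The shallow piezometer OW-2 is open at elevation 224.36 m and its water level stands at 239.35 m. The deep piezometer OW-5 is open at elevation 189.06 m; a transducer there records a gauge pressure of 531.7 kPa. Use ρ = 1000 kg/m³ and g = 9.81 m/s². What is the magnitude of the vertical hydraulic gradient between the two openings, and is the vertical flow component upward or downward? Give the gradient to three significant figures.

|i_v| ≈ 0.111; vertical flow is upward

Total head at OW-2: h = 239.35 m (water level in the standpipe).
Pressure head at OW-5: ψ = P/(ρg) = 531.7×1000 / (1000 × 9.81) = 54.20 m.
Total head at OW-5: h = z + ψ = 189.06 + 54.20 = 243.26 m.
Δh = h(OW-2) − h(OW-5) = 239.35 − 243.26 = -3.91 m.
Vertical separation Δz = 224.36 − 189.06 = 35.30 m.
|i_v| = |Δh| / Δz = 3.91 / 35.30 = 0.111.
Head is higher in the deep piezometer, so vertical flow is upward (discharge condition).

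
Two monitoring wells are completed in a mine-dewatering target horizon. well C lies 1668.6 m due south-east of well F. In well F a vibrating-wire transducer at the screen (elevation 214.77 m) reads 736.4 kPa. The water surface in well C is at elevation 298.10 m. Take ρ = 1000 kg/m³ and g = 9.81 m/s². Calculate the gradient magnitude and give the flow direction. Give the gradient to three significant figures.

i ≈ 0.00495; groundwater flows toward the north-west

Pressure head at well F: ψ = P/(ρg) = 736.4×1000 / (1000 × 9.81) = 75.07 m.
Total head at well F: h = z + ψ = 214.77 + 75.07 = 289.84 m.
Total head at well C: h = 298.10 m (water level in the piezometer is the total head).
Head difference: h(well F) − h(well C) = 289.84 − 298.10 = -8.26 m.
Hydraulic gradient: i = |Δh| / L = 8.26 / 1668.6 = 0.00495.
Flow is from higher to lower head: from well C toward well F, i.e. toward the north-west.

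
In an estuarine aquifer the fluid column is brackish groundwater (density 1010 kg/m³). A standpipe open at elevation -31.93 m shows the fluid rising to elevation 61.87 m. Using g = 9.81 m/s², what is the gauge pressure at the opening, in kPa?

Pressure head ψ = h − z = 61.87 − (-31.93) = 93.80 m.
P = ρgψ = 1010 × 9.81 × 93.80 = 929380 Pa ≈ 929 kPa.

P ≈ 929 kPa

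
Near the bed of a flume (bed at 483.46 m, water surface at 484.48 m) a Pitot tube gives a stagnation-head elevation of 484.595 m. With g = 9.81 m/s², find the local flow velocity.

Near the bed, under hydrostatic conditions, the piezometric head (z + ψ) equals the free-surface elevation, 484.48 m.
Velocity head = total − piezometric = 484.595 − 484.48 = 0.115 m.
v = √(2g·h_v) = √(2 × 9.81 × 0.115) = 1.50 m/s.

v ≈ 1.50 m/s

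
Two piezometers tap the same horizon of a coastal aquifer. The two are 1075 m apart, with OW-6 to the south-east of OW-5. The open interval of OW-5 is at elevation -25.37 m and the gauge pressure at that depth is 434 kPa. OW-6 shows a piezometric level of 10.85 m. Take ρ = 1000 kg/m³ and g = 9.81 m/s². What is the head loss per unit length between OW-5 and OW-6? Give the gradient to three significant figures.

i ≈ 0.00746 m/m

Pressure head at OW-5: ψ = P/(ρg) = 434×1000 / (1000 × 9.81) = 44.24 m.
Total head at OW-5: h = z + ψ = -25.37 + 44.24 = 18.87 m.
Total head at OW-6: h = 10.85 m (water level in the piezometer is the total head).
Head difference: h(OW-5) − h(OW-6) = 18.87 − 10.85 = 8.02 m.
Hydraulic gradient: i = |Δh| / L = 8.02 / 1075 = 0.00746.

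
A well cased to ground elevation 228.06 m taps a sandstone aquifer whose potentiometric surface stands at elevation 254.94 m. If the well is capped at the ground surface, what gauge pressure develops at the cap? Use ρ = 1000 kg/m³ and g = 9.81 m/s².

Head above the cap: Δh = 254.94 − 228.06 = 26.88 m.
P = ρgΔh = 1000 × 9.81 × 26.88 = 263693 Pa ≈ 264 kPa.

P ≈ 264 kPa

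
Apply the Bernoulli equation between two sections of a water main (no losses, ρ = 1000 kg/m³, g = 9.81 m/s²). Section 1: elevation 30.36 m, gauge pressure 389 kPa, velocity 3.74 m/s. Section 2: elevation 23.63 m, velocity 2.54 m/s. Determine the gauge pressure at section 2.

P₂ ≈ 459 kPa

Pressure head at 1: ψ₁ = P₁/(ρg) = 389×1000 / (1000 × 9.81) = 39.65 m.
Velocity heads: v₁²/2g = 3.74²/19.62 = 0.713 m; v₂²/2g = 2.54²/19.62 = 0.329 m.
Total head H = z₁ + ψ₁ + v₁²/2g = 30.36 + 39.65 + 0.713 = 70.72 m.
ψ₂ = H − z₂ − v₂²/2g = 70.72 − 23.63 − 0.329 = 46.76 m.
P₂ = ρgψ₂ = 1000 × 9.81 × 46.76 ≈ 459 kPa.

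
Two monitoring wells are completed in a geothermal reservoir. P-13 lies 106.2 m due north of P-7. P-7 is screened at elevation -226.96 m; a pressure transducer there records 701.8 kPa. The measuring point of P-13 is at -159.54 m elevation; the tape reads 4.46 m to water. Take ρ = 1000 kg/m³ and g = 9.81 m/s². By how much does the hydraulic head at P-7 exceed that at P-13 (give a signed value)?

Δh ≈ 8.58 m

Pressure head at P-7: ψ = P/(ρg) = 701.8×1000 / (1000 × 9.81) = 71.54 m.
Total head at P-7: h = z + ψ = -226.96 + 71.54 = -155.42 m.
Total head at P-13: h = -159.54 − 4.46 = -164.00 m.
Head difference: h(P-7) − h(P-13) = -155.42 − (-164.00) = 8.58 m.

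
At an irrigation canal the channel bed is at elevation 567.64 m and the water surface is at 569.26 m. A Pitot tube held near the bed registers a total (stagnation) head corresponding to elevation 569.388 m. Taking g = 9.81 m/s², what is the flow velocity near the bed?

v ≈ 1.58 m/s

Near the bed, under hydrostatic conditions, the piezometric head (z + ψ) equals the free-surface elevation, 569.26 m.
Velocity head = total − piezometric = 569.388 − 569.26 = 0.128 m.
v = √(2g·h_v) = √(2 × 9.81 × 0.128) = 1.58 m/s.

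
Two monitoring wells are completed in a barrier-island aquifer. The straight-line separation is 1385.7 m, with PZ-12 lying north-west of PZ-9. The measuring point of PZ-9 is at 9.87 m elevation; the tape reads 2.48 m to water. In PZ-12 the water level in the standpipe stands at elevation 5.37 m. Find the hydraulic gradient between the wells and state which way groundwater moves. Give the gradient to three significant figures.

i ≈ 0.00146; groundwater flows toward the north-west

Total head at PZ-9: h = 9.87 − 2.48 = 7.39 m.
Total head at PZ-12: h = 5.37 m (water level in the piezometer is the total head).
Head difference: h(PZ-9) − h(PZ-12) = 7.39 − 5.37 = 2.02 m.
Hydraulic gradient: i = |Δh| / L = 2.02 / 1385.7 = 0.00146.
Flow is from higher to lower head: from PZ-9 toward PZ-12, i.e. toward the north-west.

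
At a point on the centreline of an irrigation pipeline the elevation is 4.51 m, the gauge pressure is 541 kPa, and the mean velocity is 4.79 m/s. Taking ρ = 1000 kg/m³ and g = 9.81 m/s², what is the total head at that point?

Pressure head ψ = P/(ρg) = 541×1000 / (1000 × 9.81) = 55.15 m.
Velocity head = v²/(2g) = 4.79² / (2 × 9.81) = 1.169 m.
h = z + ψ + v²/(2g) = 4.51 + 55.15 + 1.169 = 60.83 m.

h ≈ 60.83 m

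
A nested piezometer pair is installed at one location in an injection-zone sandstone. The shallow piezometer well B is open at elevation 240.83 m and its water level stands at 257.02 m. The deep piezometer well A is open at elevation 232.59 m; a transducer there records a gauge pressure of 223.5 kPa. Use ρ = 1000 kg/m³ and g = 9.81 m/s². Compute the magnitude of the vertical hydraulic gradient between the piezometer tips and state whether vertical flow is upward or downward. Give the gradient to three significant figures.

|i_v| ≈ 0.200; vertical flow is downward

Total head at well B: h = 257.02 m (water level in the standpipe).
Pressure head at well A: ψ = P/(ρg) = 223.5×1000 / (1000 × 9.81) = 22.78 m.
Total head at well A: h = z + ψ = 232.59 + 22.78 = 255.37 m.
Δh = h(well B) − h(well A) = 257.02 − 255.37 = 1.65 m.
Vertical separation Δz = 240.83 − 232.59 = 8.24 m.
|i_v| = |Δh| / Δz = 1.65 / 8.24 = 0.200.
Head is higher in the shallow piezometer, so vertical flow is downward (recharge condition).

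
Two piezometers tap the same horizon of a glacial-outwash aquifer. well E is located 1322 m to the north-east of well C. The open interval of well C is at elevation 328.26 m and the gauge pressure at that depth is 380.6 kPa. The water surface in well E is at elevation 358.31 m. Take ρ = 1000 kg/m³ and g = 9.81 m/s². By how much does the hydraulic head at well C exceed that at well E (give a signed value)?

Pressure head at well C: ψ = P/(ρg) = 380.6×1000 / (1000 × 9.81) = 38.80 m.
Total head at well C: h = z + ψ = 328.26 + 38.80 = 367.06 m.
Total head at well E: h = 358.31 m (water level in the piezometer is the total head).
Head difference: h(well C) − h(well E) = 367.06 − 358.31 = 8.75 m.

Δh ≈ 8.75 m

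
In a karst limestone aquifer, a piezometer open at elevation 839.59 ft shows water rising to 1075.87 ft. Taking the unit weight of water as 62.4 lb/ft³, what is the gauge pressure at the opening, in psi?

P ≈ 102 psi

Pressure head ψ = h − z = 1075.87 − 839.59 = 236.28 ft.
P = γ·ψ / 144 = 62.4 × 236.28 / 144 = 102 psi.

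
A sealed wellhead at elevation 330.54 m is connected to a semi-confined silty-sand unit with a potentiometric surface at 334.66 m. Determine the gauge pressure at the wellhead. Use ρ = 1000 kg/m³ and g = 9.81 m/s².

P ≈ 40.4 kPa

Head above the cap: Δh = 334.66 − 330.54 = 4.12 m.
P = ρgΔh = 1000 × 9.81 × 4.12 = 40417 Pa ≈ 40.4 kPa.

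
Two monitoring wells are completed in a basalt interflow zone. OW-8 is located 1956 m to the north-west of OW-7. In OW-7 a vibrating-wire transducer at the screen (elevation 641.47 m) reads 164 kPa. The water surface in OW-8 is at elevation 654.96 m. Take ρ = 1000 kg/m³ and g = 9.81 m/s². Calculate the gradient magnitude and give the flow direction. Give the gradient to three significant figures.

i ≈ 0.00165; groundwater flows toward the north-west

Pressure head at OW-7: ψ = P/(ρg) = 164×1000 / (1000 × 9.81) = 16.72 m.
Total head at OW-7: h = z + ψ = 641.47 + 16.72 = 658.19 m.
Total head at OW-8: h = 654.96 m (water level in the piezometer is the total head).
Head difference: h(OW-7) − h(OW-8) = 658.19 − 654.96 = 3.23 m.
Hydraulic gradient: i = |Δh| / L = 3.23 / 1956 = 0.00165.
Flow is from higher to lower head: from OW-7 toward OW-8, i.e. toward the north-west.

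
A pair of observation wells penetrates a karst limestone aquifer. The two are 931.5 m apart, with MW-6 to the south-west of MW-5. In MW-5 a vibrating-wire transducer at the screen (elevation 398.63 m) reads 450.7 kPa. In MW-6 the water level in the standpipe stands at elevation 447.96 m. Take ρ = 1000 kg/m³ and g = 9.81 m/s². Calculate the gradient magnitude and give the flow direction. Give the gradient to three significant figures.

i ≈ 0.00364; groundwater flows toward the north-east

Pressure head at MW-5: ψ = P/(ρg) = 450.7×1000 / (1000 × 9.81) = 45.94 m.
Total head at MW-5: h = z + ψ = 398.63 + 45.94 = 444.57 m.
Total head at MW-6: h = 447.96 m (water level in the piezometer is the total head).
Head difference: h(MW-5) − h(MW-6) = 444.57 − 447.96 = -3.39 m.
Hydraulic gradient: i = |Δh| / L = 3.39 / 931.5 = 0.00364.
Flow is from higher to lower head: from MW-6 toward MW-5, i.e. toward the north-east.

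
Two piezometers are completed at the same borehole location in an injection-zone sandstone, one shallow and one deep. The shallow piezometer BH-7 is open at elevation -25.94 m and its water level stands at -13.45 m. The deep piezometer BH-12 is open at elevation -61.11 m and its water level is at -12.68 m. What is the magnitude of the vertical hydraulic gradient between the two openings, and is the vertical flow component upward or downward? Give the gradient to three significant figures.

|i_v| ≈ 0.0219; vertical flow is upward

Total head at BH-7: h = -13.45 m (water level in the standpipe).
Total head at BH-12: h = -12.68 m.
Δh = h(BH-7) − h(BH-12) = -13.45 − (-12.68) = -0.77 m.
Vertical separation Δz = -25.94 − (-61.11) = 35.17 m.
|i_v| = |Δh| / Δz = 0.77 / 35.17 = 0.0219.
Head is higher in the deep piezometer, so vertical flow is upward (discharge condition).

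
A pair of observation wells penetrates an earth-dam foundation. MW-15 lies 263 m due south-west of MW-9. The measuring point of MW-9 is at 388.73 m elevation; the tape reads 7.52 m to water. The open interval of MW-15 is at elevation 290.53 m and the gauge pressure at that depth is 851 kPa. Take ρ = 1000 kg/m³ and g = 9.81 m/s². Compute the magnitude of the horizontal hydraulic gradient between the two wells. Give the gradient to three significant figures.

i ≈ 0.0149

Total head at MW-9: h = 388.73 − 7.52 = 381.21 m.
Pressure head at MW-15: ψ = P/(ρg) = 851×1000 / (1000 × 9.81) = 86.75 m.
Total head at MW-15: h = z + ψ = 290.53 + 86.75 = 377.28 m.
Head difference: h(MW-9) − h(MW-15) = 381.21 − 377.28 = 3.93 m.
Hydraulic gradient: i = |Δh| / L = 3.93 / 263 = 0.0149.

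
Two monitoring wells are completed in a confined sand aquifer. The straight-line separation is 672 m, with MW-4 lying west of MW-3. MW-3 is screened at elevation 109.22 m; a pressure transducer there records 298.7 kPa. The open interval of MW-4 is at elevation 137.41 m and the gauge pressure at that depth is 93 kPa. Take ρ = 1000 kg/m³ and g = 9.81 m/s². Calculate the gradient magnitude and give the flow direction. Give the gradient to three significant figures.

i ≈ 0.0107; groundwater flows toward the east

Pressure head at MW-3: ψ = P/(ρg) = 298.7×1000 / (1000 × 9.81) = 30.45 m.
Total head at MW-3: h = z + ψ = 109.22 + 30.45 = 139.67 m.
Pressure head at MW-4: ψ = P/(ρg) = 93×1000 / (1000 × 9.81) = 9.48 m.
Total head at MW-4: h = z + ψ = 137.41 + 9.48 = 146.89 m.
Head difference: h(MW-3) − h(MW-4) = 139.67 − 146.89 = -7.22 m.
Hydraulic gradient: i = |Δh| / L = 7.22 / 672 = 0.0107.
Flow is from higher to lower head: from MW-4 toward MW-3, i.e. toward the east.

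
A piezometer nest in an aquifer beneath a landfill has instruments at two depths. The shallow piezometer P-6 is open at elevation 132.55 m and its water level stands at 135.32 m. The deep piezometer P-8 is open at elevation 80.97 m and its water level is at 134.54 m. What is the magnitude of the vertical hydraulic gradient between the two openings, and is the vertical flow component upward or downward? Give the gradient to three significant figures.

Total head at P-6: h = 135.32 m (water level in the standpipe).
Total head at P-8: h = 134.54 m.
Δh = h(P-6) − h(P-8) = 135.32 − 134.54 = 0.78 m.
Vertical separation Δz = 132.55 − 80.97 = 51.58 m.
|i_v| = |Δh| / Δz = 0.78 / 51.58 = 0.0151.
Head is higher in the shallow piezometer, so vertical flow is downward (recharge condition).

|i_v| ≈ 0.0151; vertical flow is downward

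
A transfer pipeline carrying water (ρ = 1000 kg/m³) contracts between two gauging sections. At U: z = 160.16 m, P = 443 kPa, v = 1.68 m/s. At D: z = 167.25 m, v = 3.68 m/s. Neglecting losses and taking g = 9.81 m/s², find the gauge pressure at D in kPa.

P₂ ≈ 368 kPa

Pressure head at U: ψ₁ = P₁/(ρg) = 443×1000 / (1000 × 9.81) = 45.16 m.
Velocity heads: v₁²/2g = 1.68²/19.62 = 0.144 m; v₂²/2g = 3.68²/19.62 = 0.690 m.
Total head H = z₁ + ψ₁ + v₁²/2g = 160.16 + 45.16 + 0.144 = 205.46 m.
ψ₂ = H − z₂ − v₂²/2g = 205.46 − 167.25 − 0.690 = 37.52 m.
P₂ = ρgψ₂ = 1000 × 9.81 × 37.52 ≈ 368 kPa.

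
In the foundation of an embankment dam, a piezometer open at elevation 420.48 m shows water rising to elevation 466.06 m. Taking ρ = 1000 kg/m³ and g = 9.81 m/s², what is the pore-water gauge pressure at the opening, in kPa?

P ≈ 447 kPa

Pressure head ψ = h − z = 466.06 − 420.48 = 45.58 m.
P = ρgψ = 1000 × 9.81 × 45.58 = 447140 Pa ≈ 447 kPa.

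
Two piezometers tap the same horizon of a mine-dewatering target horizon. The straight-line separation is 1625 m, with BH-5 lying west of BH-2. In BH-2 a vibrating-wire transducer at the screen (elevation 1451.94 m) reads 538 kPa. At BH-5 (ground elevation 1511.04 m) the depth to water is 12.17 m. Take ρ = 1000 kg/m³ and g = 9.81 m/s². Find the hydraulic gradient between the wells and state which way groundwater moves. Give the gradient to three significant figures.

Pressure head at BH-2: ψ = P/(ρg) = 538×1000 / (1000 × 9.81) = 54.84 m.
Total head at BH-2: h = z + ψ = 1451.94 + 54.84 = 1506.78 m.
Total head at BH-5: h = 1511.04 − 12.17 = 1498.87 m.
Head difference: h(BH-2) − h(BH-5) = 1506.78 − 1498.87 = 7.91 m.
Hydraulic gradient: i = |Δh| / L = 7.91 / 1625 = 0.00487.
Flow is from higher to lower head: from BH-2 toward BH-5, i.e. toward the west.

i ≈ 0.00487; groundwater flows toward the west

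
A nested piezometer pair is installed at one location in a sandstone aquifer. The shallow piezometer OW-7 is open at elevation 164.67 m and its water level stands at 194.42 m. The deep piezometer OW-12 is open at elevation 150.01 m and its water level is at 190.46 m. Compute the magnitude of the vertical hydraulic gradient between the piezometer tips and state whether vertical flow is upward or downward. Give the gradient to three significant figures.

Total head at OW-7: h = 194.42 m (water level in the standpipe).
Total head at OW-12: h = 190.46 m.
Δh = h(OW-7) − h(OW-12) = 194.42 − 190.46 = 3.96 m.
Vertical separation Δz = 164.67 − 150.01 = 14.66 m.
|i_v| = |Δh| / Δz = 3.96 / 14.66 = 0.270.
Head is higher in the shallow piezometer, so vertical flow is downward (recharge condition).

|i_v| ≈ 0.270; vertical flow is downward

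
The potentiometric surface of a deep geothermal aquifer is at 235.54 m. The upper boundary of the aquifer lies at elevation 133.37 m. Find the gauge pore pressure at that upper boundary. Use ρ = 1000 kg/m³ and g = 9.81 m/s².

P ≈ 1000 kPa

Pressure head at the aquifer top: ψ = h − z = 235.54 − 133.37 = 102.17 m.
P = ρgψ = 1000 × 9.81 × 102.17 = 1002288 Pa ≈ 1000 kPa.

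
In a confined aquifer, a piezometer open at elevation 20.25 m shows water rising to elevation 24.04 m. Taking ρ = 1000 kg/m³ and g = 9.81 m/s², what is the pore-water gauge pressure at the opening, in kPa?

P ≈ 37.2 kPa

Pressure head ψ = h − z = 24.04 − 20.25 = 3.79 m.
P = ρgψ = 1000 × 9.81 × 3.79 = 37180 Pa ≈ 37.2 kPa.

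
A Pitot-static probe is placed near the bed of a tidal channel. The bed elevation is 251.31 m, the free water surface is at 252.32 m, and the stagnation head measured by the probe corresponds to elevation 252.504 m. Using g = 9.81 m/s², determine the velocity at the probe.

v ≈ 1.90 m/s

Near the bed, under hydrostatic conditions, the piezometric head (z + ψ) equals the free-surface elevation, 252.32 m.
Velocity head = total − piezometric = 252.504 − 252.32 = 0.184 m.
v = √(2g·h_v) = √(2 × 9.81 × 0.184) = 1.90 m/s.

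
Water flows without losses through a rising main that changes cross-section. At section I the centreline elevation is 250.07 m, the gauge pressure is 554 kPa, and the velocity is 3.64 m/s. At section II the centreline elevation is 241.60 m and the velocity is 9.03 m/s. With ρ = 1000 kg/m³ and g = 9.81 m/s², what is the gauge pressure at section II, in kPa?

P₂ ≈ 603 kPa

Pressure head at I: ψ₁ = P₁/(ρg) = 554×1000 / (1000 × 9.81) = 56.47 m.
Velocity heads: v₁²/2g = 3.64²/19.62 = 0.675 m; v₂²/2g = 9.03²/19.62 = 4.156 m.
Total head H = z₁ + ψ₁ + v₁²/2g = 250.07 + 56.47 + 0.675 = 307.21 m.
ψ₂ = H − z₂ − v₂²/2g = 307.21 − 241.60 − 4.156 = 61.45 m.
P₂ = ρgψ₂ = 1000 × 9.81 × 61.45 ≈ 603 kPa.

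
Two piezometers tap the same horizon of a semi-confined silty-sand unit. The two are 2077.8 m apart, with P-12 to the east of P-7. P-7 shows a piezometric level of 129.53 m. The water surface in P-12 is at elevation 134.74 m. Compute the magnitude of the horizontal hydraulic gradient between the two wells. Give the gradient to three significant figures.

i ≈ 0.00251

Total head at P-7: h = 129.53 m (water level in the piezometer is the total head).
Total head at P-12: h = 134.74 m (water level in the piezometer is the total head).
Head difference: h(P-7) − h(P-12) = 129.53 − 134.74 = -5.21 m.
Hydraulic gradient: i = |Δh| / L = 5.21 / 2077.8 = 0.00251.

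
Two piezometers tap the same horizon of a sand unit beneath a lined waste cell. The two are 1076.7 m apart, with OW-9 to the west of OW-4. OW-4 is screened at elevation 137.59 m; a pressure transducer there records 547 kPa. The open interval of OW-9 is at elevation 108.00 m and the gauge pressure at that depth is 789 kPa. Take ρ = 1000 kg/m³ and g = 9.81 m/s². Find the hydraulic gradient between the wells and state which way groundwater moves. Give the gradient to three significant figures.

Pressure head at OW-4: ψ = P/(ρg) = 547×1000 / (1000 × 9.81) = 55.76 m.
Total head at OW-4: h = z + ψ = 137.59 + 55.76 = 193.35 m.
Pressure head at OW-9: ψ = P/(ρg) = 789×1000 / (1000 × 9.81) = 80.43 m.
Total head at OW-9: h = z + ψ = 108.00 + 80.43 = 188.43 m.
Head difference: h(OW-4) − h(OW-9) = 193.35 − 188.43 = 4.92 m.
Hydraulic gradient: i = |Δh| / L = 4.92 / 1076.7 = 0.00457.
Flow is from higher to lower head: from OW-4 toward OW-9, i.e. toward the west.

i ≈ 0.00457; groundwater flows toward the west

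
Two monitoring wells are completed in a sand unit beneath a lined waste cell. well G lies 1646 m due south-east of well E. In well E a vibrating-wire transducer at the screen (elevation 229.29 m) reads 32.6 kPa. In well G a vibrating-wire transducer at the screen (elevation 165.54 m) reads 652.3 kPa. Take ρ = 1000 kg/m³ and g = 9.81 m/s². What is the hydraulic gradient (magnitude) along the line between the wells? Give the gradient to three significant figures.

Pressure head at well E: ψ = P/(ρg) = 32.6×1000 / (1000 × 9.81) = 3.32 m.
Total head at well E: h = z + ψ = 229.29 + 3.32 = 232.61 m.
Pressure head at well G: ψ = P/(ρg) = 652.3×1000 / (1000 × 9.81) = 66.49 m.
Total head at well G: h = z + ψ = 165.54 + 66.49 = 232.03 m.
Head difference: h(well E) − h(well G) = 232.61 − 232.03 = 0.58 m.
Hydraulic gradient: i = |Δh| / L = 0.58 / 1646 = 0.000352.

i ≈ 0.000352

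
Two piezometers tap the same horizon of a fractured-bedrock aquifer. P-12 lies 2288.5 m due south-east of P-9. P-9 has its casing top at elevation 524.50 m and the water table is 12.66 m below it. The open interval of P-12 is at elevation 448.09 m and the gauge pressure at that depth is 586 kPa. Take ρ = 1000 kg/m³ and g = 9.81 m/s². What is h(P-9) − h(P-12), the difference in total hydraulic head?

Total head at P-9: h = 524.50 − 12.66 = 511.84 m.
Pressure head at P-12: ψ = P/(ρg) = 586×1000 / (1000 × 9.81) = 59.73 m.
Total head at P-12: h = z + ψ = 448.09 + 59.73 = 507.82 m.
Head difference: h(P-9) − h(P-12) = 511.84 − 507.82 = 4.02 m.

Δh ≈ 4.02 m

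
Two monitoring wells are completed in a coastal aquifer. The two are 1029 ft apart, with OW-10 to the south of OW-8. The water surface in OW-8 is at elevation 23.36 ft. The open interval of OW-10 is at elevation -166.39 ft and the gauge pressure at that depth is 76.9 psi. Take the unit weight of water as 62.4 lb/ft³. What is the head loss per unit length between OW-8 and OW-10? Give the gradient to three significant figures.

i ≈ 0.0119 ft/ft

Total head at OW-8: h = 23.36 ft (water level in the piezometer is the total head).
Pressure head at OW-10: ψ = 144·P/γ = 144 × 76.9 / 62.4 = 177.46 ft.
Total head at OW-10: h = z + ψ = -166.39 + 177.46 = 11.07 ft.
Head difference: h(OW-8) − h(OW-10) = 23.36 − 11.07 = 12.29 ft.
Hydraulic gradient: i = |Δh| / L = 12.29 / 1029 = 0.0119.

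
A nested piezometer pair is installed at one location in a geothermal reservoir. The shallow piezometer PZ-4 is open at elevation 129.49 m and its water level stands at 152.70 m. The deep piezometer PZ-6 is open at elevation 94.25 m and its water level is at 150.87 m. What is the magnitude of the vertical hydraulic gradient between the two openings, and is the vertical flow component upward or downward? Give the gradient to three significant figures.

Total head at PZ-4: h = 152.70 m (water level in the standpipe).
Total head at PZ-6: h = 150.87 m.
Δh = h(PZ-4) − h(PZ-6) = 152.70 − 150.87 = 1.83 m.
Vertical separation Δz = 129.49 − 94.25 = 35.24 m.
|i_v| = |Δh| / Δz = 1.83 / 35.24 = 0.0519.
Head is higher in the shallow piezometer, so vertical flow is downward (recharge condition).

|i_v| ≈ 0.0519; vertical flow is downward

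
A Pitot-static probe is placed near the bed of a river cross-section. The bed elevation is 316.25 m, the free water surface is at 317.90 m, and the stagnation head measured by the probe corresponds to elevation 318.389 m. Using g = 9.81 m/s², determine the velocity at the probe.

Near the bed, under hydrostatic conditions, the piezometric head (z + ψ) equals the free-surface elevation, 317.90 m.
Velocity head = total − piezometric = 318.389 − 317.90 = 0.489 m.
v = √(2g·h_v) = √(2 × 9.81 × 0.489) = 3.10 m/s.

v ≈ 3.10 m/s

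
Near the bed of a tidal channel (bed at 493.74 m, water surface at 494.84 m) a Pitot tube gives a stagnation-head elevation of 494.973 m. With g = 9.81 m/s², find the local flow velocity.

Near the bed, under hydrostatic conditions, the piezometric head (z + ψ) equals the free-surface elevation, 494.84 m.
Velocity head = total − piezometric = 494.973 − 494.84 = 0.133 m.
v = √(2g·h_v) = √(2 × 9.81 × 0.133) = 1.62 m/s.

v ≈ 1.62 m/s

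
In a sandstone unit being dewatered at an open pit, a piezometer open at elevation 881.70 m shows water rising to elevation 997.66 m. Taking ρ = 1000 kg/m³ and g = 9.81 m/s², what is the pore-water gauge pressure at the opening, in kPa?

P ≈ 1140 kPa

Pressure head ψ = h − z = 997.66 − 881.70 = 115.96 m.
P = ρgψ = 1000 × 9.81 × 115.96 = 1137568 Pa ≈ 1140 kPa.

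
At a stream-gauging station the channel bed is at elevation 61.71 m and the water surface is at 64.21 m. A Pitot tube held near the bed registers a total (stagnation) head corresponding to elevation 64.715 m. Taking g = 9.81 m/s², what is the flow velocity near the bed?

Near the bed, under hydrostatic conditions, the piezometric head (z + ψ) equals the free-surface elevation, 64.21 m.
Velocity head = total − piezometric = 64.715 − 64.21 = 0.505 m.
v = √(2g·h_v) = √(2 × 9.81 × 0.505) = 3.15 m/s.

v ≈ 3.15 m/s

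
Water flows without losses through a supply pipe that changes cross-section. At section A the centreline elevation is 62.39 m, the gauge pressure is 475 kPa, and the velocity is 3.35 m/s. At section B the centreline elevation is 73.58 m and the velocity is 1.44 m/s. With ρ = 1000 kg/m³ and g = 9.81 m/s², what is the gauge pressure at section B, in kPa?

Pressure head at A: ψ₁ = P₁/(ρg) = 475×1000 / (1000 × 9.81) = 48.42 m.
Velocity heads: v₁²/2g = 3.35²/19.62 = 0.572 m; v₂²/2g = 1.44²/19.62 = 0.106 m.
Total head H = z₁ + ψ₁ + v₁²/2g = 62.39 + 48.42 + 0.572 = 111.38 m.
ψ₂ = H − z₂ − v₂²/2g = 111.38 − 73.58 − 0.106 = 37.69 m.
P₂ = ρgψ₂ = 1000 × 9.81 × 37.69 ≈ 370 kPa.

P₂ ≈ 370 kPa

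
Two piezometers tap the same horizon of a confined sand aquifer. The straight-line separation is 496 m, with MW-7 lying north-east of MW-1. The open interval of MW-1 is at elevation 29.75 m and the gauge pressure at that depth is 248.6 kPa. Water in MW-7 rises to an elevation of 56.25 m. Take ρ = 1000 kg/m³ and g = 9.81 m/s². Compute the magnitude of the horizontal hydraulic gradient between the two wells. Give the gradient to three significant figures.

Pressure head at MW-1: ψ = P/(ρg) = 248.6×1000 / (1000 × 9.81) = 25.34 m.
Total head at MW-1: h = z + ψ = 29.75 + 25.34 = 55.09 m.
Total head at MW-7: h = 56.25 m (water level in the piezometer is the total head).
Head difference: h(MW-1) − h(MW-7) = 55.09 − 56.25 = -1.16 m.
Hydraulic gradient: i = |Δh| / L = 1.16 / 496 = 0.00234.

i ≈ 0.00234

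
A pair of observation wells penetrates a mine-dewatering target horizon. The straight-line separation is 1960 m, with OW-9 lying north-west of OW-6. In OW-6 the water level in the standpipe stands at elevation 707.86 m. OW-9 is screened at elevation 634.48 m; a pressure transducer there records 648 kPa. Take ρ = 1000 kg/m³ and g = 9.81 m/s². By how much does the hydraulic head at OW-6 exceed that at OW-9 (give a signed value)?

Total head at OW-6: h = 707.86 m (water level in the piezometer is the total head).
Pressure head at OW-9: ψ = P/(ρg) = 648×1000 / (1000 × 9.81) = 66.06 m.
Total head at OW-9: h = z + ψ = 634.48 + 66.06 = 700.54 m.
Head difference: h(OW-6) − h(OW-9) = 707.86 − 700.54 = 7.32 m.

Δh ≈ 7.32 m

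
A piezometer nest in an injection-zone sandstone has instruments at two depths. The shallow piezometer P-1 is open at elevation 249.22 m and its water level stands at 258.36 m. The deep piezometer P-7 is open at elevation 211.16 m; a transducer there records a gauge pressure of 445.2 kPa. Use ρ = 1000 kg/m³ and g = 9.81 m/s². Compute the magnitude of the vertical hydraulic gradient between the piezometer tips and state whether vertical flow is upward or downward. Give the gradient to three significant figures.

|i_v| ≈ 0.0478; vertical flow is downward

Total head at P-1: h = 258.36 m (water level in the standpipe).
Pressure head at P-7: ψ = P/(ρg) = 445.2×1000 / (1000 × 9.81) = 45.38 m.
Total head at P-7: h = z + ψ = 211.16 + 45.38 = 256.54 m.
Δh = h(P-1) − h(P-7) = 258.36 − 256.54 = 1.82 m.
Vertical separation Δz = 249.22 − 211.16 = 38.06 m.
|i_v| = |Δh| / Δz = 1.82 / 38.06 = 0.0478.
Head is higher in the shallow piezometer, so vertical flow is downward (recharge condition).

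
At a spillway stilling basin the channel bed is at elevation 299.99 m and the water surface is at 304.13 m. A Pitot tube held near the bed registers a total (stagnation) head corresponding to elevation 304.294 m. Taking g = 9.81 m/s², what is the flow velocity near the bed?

Near the bed, under hydrostatic conditions, the piezometric head (z + ψ) equals the free-surface elevation, 304.13 m.
Velocity head = total − piezometric = 304.294 − 304.13 = 0.164 m.
v = √(2g·h_v) = √(2 × 9.81 × 0.164) = 1.79 m/s.

v ≈ 1.79 m/s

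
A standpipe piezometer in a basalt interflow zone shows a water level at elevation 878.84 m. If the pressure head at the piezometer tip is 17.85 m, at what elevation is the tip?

z ≈ 860.99 m

z = h − ψ = 878.84 − 17.85 = 860.99 m.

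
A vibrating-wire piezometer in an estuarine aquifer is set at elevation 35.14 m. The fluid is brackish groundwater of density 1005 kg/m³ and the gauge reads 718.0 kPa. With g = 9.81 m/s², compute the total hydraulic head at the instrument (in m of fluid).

h ≈ 107.97 m

ψ = P/(ρg) = 718.0×1000 / (1005 × 9.81) = 72.83 m.
h = z + ψ = 35.14 + 72.83 = 107.97 m.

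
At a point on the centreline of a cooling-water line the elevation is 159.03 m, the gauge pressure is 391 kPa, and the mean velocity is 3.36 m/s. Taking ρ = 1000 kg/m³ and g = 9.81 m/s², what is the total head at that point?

Pressure head ψ = P/(ρg) = 391×1000 / (1000 × 9.81) = 39.86 m.
Velocity head = v²/(2g) = 3.36² / (2 × 9.81) = 0.575 m.
h = z + ψ + v²/(2g) = 159.03 + 39.86 + 0.575 = 199.46 m.

h ≈ 199.46 m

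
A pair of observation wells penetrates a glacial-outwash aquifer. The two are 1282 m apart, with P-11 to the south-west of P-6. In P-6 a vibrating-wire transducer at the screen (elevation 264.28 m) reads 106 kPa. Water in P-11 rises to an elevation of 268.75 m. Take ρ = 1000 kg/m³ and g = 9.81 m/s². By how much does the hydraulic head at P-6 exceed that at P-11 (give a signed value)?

Δh ≈ 6.34 m

Pressure head at P-6: ψ = P/(ρg) = 106×1000 / (1000 × 9.81) = 10.81 m.
Total head at P-6: h = z + ψ = 264.28 + 10.81 = 275.09 m.
Total head at P-11: h = 268.75 m (water level in the piezometer is the total head).
Head difference: h(P-6) − h(P-11) = 275.09 − 268.75 = 6.34 m.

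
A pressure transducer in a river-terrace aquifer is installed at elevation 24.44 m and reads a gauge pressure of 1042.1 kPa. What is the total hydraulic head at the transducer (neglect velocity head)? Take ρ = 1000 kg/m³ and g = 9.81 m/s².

ψ = P/(ρg) = 1042.1×1000 / (1000 × 9.81) = 106.23 m.
h = z + ψ = 24.44 + 106.23 = 130.67 m.

h ≈ 130.67 m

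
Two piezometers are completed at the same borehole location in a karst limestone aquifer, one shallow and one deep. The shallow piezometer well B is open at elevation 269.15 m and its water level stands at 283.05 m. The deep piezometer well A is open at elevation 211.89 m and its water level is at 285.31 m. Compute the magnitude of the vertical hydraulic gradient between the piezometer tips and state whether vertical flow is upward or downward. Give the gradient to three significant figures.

Total head at well B: h = 283.05 m (water level in the standpipe).
Total head at well A: h = 285.31 m.
Δh = h(well B) − h(well A) = 283.05 − 285.31 = -2.26 m.
Vertical separation Δz = 269.15 − 211.89 = 57.26 m.
|i_v| = |Δh| / Δz = 2.26 / 57.26 = 0.0395.
Head is higher in the deep piezometer, so vertical flow is upward (discharge condition).

|i_v| ≈ 0.0395; vertical flow is upward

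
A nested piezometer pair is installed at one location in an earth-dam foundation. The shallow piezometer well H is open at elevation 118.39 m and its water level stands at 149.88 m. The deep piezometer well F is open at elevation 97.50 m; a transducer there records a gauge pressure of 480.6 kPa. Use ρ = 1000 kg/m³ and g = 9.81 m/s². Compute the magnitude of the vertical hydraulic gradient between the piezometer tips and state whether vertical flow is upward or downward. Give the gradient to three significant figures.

|i_v| ≈ 0.162; vertical flow is downward

Total head at well H: h = 149.88 m (water level in the standpipe).
Pressure head at well F: ψ = P/(ρg) = 480.6×1000 / (1000 × 9.81) = 48.99 m.
Total head at well F: h = z + ψ = 97.50 + 48.99 = 146.49 m.
Δh = h(well H) − h(well F) = 149.88 − 146.49 = 3.39 m.
Vertical separation Δz = 118.39 − 97.50 = 20.89 m.
|i_v| = |Δh| / Δz = 3.39 / 20.89 = 0.162.
Head is higher in the shallow piezometer, so vertical flow is downward (recharge condition).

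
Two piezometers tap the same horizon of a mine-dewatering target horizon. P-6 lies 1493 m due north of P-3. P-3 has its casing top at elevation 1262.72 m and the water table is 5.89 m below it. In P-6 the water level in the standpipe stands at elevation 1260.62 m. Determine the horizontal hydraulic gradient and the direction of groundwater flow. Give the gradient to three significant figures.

Total head at P-3: h = 1262.72 − 5.89 = 1256.83 m.
Total head at P-6: h = 1260.62 m (water level in the piezometer is the total head).
Head difference: h(P-3) − h(P-6) = 1256.83 − 1260.62 = -3.79 m.
Hydraulic gradient: i = |Δh| / L = 3.79 / 1493 = 0.00254.
Flow is from higher to lower head: from P-6 toward P-3, i.e. toward the south.

i ≈ 0.00254; groundwater flows toward the south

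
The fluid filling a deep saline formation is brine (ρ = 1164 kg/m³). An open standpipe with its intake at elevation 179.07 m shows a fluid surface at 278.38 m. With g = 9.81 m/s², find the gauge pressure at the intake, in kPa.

P ≈ 1130 kPa

Pressure head ψ = h − z = 278.38 − 179.07 = 99.31 m.
P = ρgψ = 1164 × 9.81 × 99.31 = 1134005 Pa ≈ 1130 kPa.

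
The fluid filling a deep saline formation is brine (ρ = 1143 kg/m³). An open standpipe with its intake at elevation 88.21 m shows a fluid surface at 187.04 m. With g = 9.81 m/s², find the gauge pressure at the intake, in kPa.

Pressure head ψ = h − z = 187.04 − 88.21 = 98.83 m.
P = ρgψ = 1143 × 9.81 × 98.83 = 1108164 Pa ≈ 1110 kPa.

P ≈ 1110 kPa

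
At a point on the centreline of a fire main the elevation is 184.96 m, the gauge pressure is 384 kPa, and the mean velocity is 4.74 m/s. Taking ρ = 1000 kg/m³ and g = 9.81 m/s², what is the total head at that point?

Pressure head ψ = P/(ρg) = 384×1000 / (1000 × 9.81) = 39.14 m.
Velocity head = v²/(2g) = 4.74² / (2 × 9.81) = 1.145 m.
h = z + ψ + v²/(2g) = 184.96 + 39.14 + 1.145 = 225.25 m.

h ≈ 225.25 m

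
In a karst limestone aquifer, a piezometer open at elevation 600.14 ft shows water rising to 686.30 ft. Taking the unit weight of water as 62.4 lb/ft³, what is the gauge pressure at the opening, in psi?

Pressure head ψ = h − z = 686.30 − 600.14 = 86.16 ft.
P = γ·ψ / 144 = 62.4 × 86.16 / 144 = 37.3 psi.

P ≈ 37.3 psi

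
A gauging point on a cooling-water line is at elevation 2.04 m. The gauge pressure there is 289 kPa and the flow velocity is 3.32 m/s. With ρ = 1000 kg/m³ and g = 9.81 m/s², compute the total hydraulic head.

Pressure head ψ = P/(ρg) = 289×1000 / (1000 × 9.81) = 29.46 m.
Velocity head = v²/(2g) = 3.32² / (2 × 9.81) = 0.562 m.
h = z + ψ + v²/(2g) = 2.04 + 29.46 + 0.562 = 32.06 m.

h ≈ 32.06 m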